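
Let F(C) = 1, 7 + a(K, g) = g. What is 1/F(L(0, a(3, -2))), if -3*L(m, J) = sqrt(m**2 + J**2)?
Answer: 1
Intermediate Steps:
a(K, g) = -7 + g
L(m, J) = -sqrt(J**2 + m**2)/3 (L(m, J) = -sqrt(m**2 + J**2)/3 = -sqrt(J**2 + m**2)/3)
1/F(L(0, a(3, -2))) = 1/1 = 1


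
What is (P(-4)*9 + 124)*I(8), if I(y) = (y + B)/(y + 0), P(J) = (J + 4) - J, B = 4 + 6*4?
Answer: 720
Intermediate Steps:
B = 28 (B = 4 + 24 = 28)
P(J) = 4 (P(J) = (4 + J) - J = 4)
I(y) = (28 + y)/y (I(y) = (y + 28)/(y + 0) = (28 + y)/y)
(P(-4)*9 + 124)*I(8) = (4*9 + 124)*((28 + 8)/8) = (36 + 124)*((⅛)*36) = 160*(9/2) = 720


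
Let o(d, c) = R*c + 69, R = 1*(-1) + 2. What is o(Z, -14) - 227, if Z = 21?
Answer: -172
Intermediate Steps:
R = 1 (R = -1 + 2 = 1)
o(d, c) = 69 + c (o(d, c) = 1*c + 69 = c + 69 = 69 + c)
o(Z, -14) - 227 = (69 - 14) - 227 = 55 - 227 = -172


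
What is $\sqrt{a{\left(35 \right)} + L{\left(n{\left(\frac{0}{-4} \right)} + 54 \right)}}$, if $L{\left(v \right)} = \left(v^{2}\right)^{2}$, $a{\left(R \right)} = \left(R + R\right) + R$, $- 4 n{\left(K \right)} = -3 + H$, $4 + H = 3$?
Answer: $\sqrt{9150730} \approx 3025.0$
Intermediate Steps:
$H = -1$ ($H = -4 + 3 = -1$)
$n{\left(K \right)} = 1$ ($n{\left(K \right)} = - \frac{-3 - 1}{4} = \left(- \frac{1}{4}\right) \left(-4\right) = 1$)
$a{\left(R \right)} = 3 R$ ($a{\left(R \right)} = 2 R + R = 3 R$)
$L{\left(v \right)} = v^{4}$
$\sqrt{a{\left(35 \right)} + L{\left(n{\left(\frac{0}{-4} \right)} + 54 \right)}} = \sqrt{3 \cdot 35 + \left(1 + 54\right)^{4}} = \sqrt{105 + 55^{4}} = \sqrt{105 + 9150625} = \sqrt{9150730}$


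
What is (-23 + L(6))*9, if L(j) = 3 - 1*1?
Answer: -189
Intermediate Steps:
L(j) = 2 (L(j) = 3 - 1 = 2)
(-23 + L(6))*9 = (-23 + 2)*9 = -21*9 = -189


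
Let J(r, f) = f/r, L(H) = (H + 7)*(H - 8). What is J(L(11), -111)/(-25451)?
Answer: 37/458118 ≈ 8.0765e-5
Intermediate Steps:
L(H) = (-8 + H)*(7 + H) (L(H) = (7 + H)*(-8 + H) = (-8 + H)*(7 + H))
J(L(11), -111)/(-25451) = -111/(-56 + 11² - 1*11)/(-25451) = -111/(-56 + 121 - 11)*(-1/25451) = -111/54*(-1/25451) = -111*1/54*(-1/25451) = -37/18*(-1/25451) = 37/458118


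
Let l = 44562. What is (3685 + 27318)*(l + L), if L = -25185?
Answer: 600745131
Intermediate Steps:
(3685 + 27318)*(l + L) = (3685 + 27318)*(44562 - 25185) = 31003*19377 = 600745131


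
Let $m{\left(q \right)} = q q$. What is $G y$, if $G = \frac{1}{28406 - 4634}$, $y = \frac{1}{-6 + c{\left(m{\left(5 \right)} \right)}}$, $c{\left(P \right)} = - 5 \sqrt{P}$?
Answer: $- \frac{1}{736932} \approx -1.357 \cdot 10^{-6}$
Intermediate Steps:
$m{\left(q \right)} = q^{2}$
$y = - \frac{1}{31}$ ($y = \frac{1}{-6 - 5 \sqrt{5^{2}}} = \frac{1}{-6 - 5 \sqrt{25}} = \frac{1}{-6 - 25} = \frac{1}{-31} = - \frac{1}{31} \approx -0.032258$)
$G = \frac{1}{23772} \approx 4.2066 \cdot 10^{-5}$
$G y = \frac{1}{23772} \left(- \frac{1}{31}\right) = - \frac{1}{736932}$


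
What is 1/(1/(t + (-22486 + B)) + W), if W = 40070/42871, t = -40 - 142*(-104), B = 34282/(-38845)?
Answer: 12921053256832/12075183921445 ≈ 1.0700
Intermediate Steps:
B = -34282/38845 (B = 34282*(-1/38845) = -34282/38845 ≈ -0.88253)
t = 14728 (t = -40 + 14768 = 14728)
W = 40070/42871 (W = 40070*(1/42871) = 40070/42871 ≈ 0.93466)
1/(1/(t + (-22486 + B)) + W) = 1/(1/(14728 + (-22486 - 34282/38845)) + 40070/42871) = 1/(1/(14728 - 873502952/38845) + 40070/42871) = 1/(1/(-301393792/38845) + 40070/42871) = 1/(-38845/301393792 + 40070/42871) = 1/(12075183921445/12921053256832) = 12921053256832/12075183921445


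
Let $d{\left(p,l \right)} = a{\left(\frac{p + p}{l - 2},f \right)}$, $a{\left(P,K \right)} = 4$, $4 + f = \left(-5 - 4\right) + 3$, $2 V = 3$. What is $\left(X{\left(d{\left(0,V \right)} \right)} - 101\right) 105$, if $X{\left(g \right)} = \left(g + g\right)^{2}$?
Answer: $-3885$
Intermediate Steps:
$V = \frac{3}{2}$ ($V = \frac{1}{2} \cdot 3 = \frac{3}{2} \approx 1.5$)
$f = -10$ ($f = -4 + \left(\left(-5 - 4\right) + 3\right) = -4 + \left(-9 + 3\right) = -4 - 6 = -10$)
$d{\left(p,l \right)} = 4$
$X{\left(g \right)} = 4 g^{2}$ ($X{\left(g \right)} = \left(2 g\right)^{2} = 4 g^{2}$)
$\left(X{\left(d{\left(0,V \right)} \right)} - 101\right) 105 = \left(4 \cdot 4^{2} - 101\right) 105 = \left(4 \cdot 16 - 101\right) 105 = \left(64 - 101\right) 105 = \left(-37\right) 105 = -3885$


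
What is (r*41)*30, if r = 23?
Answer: 28290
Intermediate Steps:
(r*41)*30 = (23*41)*30 = 943*30 = 28290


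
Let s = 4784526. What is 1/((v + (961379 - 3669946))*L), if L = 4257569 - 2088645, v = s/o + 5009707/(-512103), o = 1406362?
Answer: -360101099643/2115482260949323748576116 ≈ -1.7022e-13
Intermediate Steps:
v = -2297645718878/360101099643 (v = 4784526/1406362 + 5009707/(-512103) = 4784526*(1/1406362) + 5009707*(-1/512103) = 2392263/703181 - 5009707/512103 = -2297645718878/360101099643 ≈ -6.3806)
L = 2168924
1/((v + (961379 - 3669946))*L) = 1/((-2297645718878/360101099643 + (961379 - 3669946))*2168924) = (1/2168924)/(-2297645718878/360101099643 - 2708567) = (1/2168924)/(-975360252802460459/360101099643) = -360101099643/975360252802460459*1/2168924 = -360101099643/2115482260949323748576116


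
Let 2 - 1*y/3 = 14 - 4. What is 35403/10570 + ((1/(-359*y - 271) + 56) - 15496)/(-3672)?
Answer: 5437242511/719766264 ≈ 7.5542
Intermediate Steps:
y = -24 (y = 6 - 3*(14 - 4) = 6 - 3*10 = 6 - 30 = -24)
35403/10570 + ((1/(-359*y - 271) + 56) - 15496)/(-3672) = 35403/10570 + ((1/(-359*(-24) - 271) + 56) - 15496)/(-3672) = 35403*(1/10570) + ((1/(8616 - 271) + 56) - 15496)*(-1/3672) = 35403/10570 + ((1/8345 + 56) - 15496)*(-1/3672) = 35403/10570 + (467321/8345 - 15496)*(-1/3672) = 35403/10570 - 128846799/8345*(-1/3672) = 35403/10570 + 14316311/3404760 = 5437242511/719766264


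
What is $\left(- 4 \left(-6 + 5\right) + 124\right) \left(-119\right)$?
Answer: $-15232$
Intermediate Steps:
$\left(- 4 \left(-6 + 5\right) + 124\right) \left(-119\right) = \left(\left(-4\right) \left(-1\right) + 124\right) \left(-119\right) = \left(4 + 124\right) \left(-119\right) = 128 \left(-119\right) = -15232$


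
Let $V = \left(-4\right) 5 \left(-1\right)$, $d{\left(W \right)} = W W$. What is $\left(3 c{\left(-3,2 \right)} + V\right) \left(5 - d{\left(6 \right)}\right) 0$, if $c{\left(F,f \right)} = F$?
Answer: $0$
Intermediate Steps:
$d{\left(W \right)} = W^{2}$
$V = 20$ ($V = \left(-20\right) \left(-1\right) = 20$)
$\left(3 c{\left(-3,2 \right)} + V\right) \left(5 - d{\left(6 \right)}\right) 0 = \left(3 \left(-3\right) + 20\right) \left(5 - 6^{2}\right) 0 = \left(-9 + 20\right) \left(5 - 36\right) 0 = 11 \left(5 - 36\right) 0 = 11 \left(-31\right) 0 = \left(-341\right) 0 = 0$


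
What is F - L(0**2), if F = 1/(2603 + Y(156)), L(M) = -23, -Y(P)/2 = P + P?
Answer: 45518/1979 ≈ 23.000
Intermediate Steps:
Y(P) = -4*P (Y(P) = -2*(P + P) = -4*P)
F = 1/1979 (F = 1/(2603 - 4*156) = 1/(2603 - 624) = 1/1979 ≈ 0.00050531)
F - L(0**2) = 1/1979 - 1*(-23) = 1/1979 + 23 = 45518/1979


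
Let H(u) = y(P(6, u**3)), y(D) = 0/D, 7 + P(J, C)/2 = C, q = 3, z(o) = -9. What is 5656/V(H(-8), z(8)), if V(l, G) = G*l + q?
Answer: 5656/3 ≈ 1885.3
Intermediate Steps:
P(J, C) = -14 + 2*C
y(D) = 0
H(u) = 0
V(l, G) = 3 + G*l (V(l, G) = G*l + 3 = 3 + G*l)
5656/V(H(-8), z(8)) = 5656/(3 - 9*0) = 5656/(3 + 0) = 5656/3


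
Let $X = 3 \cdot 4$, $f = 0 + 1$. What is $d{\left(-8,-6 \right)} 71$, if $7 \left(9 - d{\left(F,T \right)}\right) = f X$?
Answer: $\frac{3621}{7} \approx 517.29$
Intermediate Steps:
$f = 1$
$X = 12$
$d{\left(F,T \right)} = \frac{51}{7}$ ($d{\left(F,T \right)} = 9 - \frac{1 \cdot 12}{7} = 9 - \frac{12}{7} = \frac{51}{7}$)
$d{\left(-8,-6 \right)} 71 = \frac{51}{7} \cdot 71 = \frac{3621}{7}$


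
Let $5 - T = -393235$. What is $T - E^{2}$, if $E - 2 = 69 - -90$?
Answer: $367319$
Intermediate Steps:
$E = 161$ ($E = 2 + \left(69 - -90\right) = 2 + \left(69 + 90\right) = 2 + 159 = 161$)
$T = 393240$ ($T = 5 - -393235 = 5 + 393235 = 393240$)
$T - E^{2} = 393240 - 161^{2} = 393240 - 25921 = 367319$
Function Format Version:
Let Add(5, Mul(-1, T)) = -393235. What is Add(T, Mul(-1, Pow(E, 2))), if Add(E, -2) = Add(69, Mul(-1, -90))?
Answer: 367319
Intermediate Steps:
E = 161 (E = Add(2, Add(69, Mul(-1, -90))) = Add(2, Add(69, 90)) = Add(2, 159) = 161)
T = 393240 (T = Add(5, Mul(-1, -393235)) = Add(5, 393235) = 393240)
Add(T, Mul(-1, Pow(E, 2))) = Add(393240, Mul(-1, Pow(161, 2))) = Add(393240, Mul(-1, 25921)) = Add(393240, -25921) = 367319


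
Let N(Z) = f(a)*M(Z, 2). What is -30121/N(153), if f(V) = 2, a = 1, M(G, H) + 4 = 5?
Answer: -30121/2 ≈ -15061.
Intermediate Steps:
M(G, H) = 1 (M(G, H) = -4 + 5 = 1)
N(Z) = 2 (N(Z) = 2*1 = 2)
-30121/N(153) = -30121/2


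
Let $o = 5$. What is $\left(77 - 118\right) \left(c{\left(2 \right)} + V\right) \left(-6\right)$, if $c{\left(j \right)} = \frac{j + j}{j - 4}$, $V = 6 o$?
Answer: $6888$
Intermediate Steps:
$V = 30$ ($V = 6 \cdot 5 = 30$)
$c{\left(j \right)} = \frac{2 j}{-4 + j}$
$\left(77 - 118\right) \left(c{\left(2 \right)} + V\right) \left(-6\right) = \left(77 - 118\right) \left(2 \cdot 2 \frac{1}{-4 + 2} + 30\right) \left(-6\right) = - 41 \left(2 \cdot 2 \frac{1}{-2} + 30\right) \left(-6\right) = - 41 \left(2 \cdot 2 \left(- \frac{1}{2}\right) + 30\right) \left(-6\right) = - 41 \left(-2 + 30\right) \left(-6\right) = - 41 \cdot 28 \left(-6\right) = \left(-41\right) \left(-168\right) = 6888$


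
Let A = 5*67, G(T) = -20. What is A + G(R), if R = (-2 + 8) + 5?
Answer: 315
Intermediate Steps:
R = 11 (R = 6 + 5 = 11)
A = 335
A + G(R) = 335 - 20 = 315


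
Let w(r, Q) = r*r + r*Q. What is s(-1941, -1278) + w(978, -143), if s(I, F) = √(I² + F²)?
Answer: 816630 + 3*√600085 ≈ 8.1895e+5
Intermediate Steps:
w(r, Q) = r² + Q*r
s(I, F) = √(F² + I²)
s(-1941, -1278) + w(978, -143) = √((-1278)² + (-1941)²) + 978*(-143 + 978) = √(1633284 + 3767481) + 978*835 = √5400765 + 816630 = 3*√600085 + 816630 = 816630 + 3*√600085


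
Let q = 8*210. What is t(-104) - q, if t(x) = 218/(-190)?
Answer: -159709/95 ≈ -1681.1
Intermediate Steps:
q = 1680
t(x) = -109/95 (t(x) = 218*(-1/190) = -109/95)
t(-104) - q = -109/95 - 1*1680 = -109/95 - 1680 = -159709/95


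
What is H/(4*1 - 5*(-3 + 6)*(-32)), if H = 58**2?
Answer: 841/121 ≈ 6.9504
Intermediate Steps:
H = 3364
H/(4*1 - 5*(-3 + 6)*(-32)) = 3364/(4*1 - 5*(-3 + 6)*(-32)) = 3364/(4 - 5*3*(-32)) = 3364/(4 - 15*(-32)) = 3364/(4 + 480) = 3364/484 = 3364*(1/484) = 841/121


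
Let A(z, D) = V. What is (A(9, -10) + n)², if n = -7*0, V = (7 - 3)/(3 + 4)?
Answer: 16/49 ≈ 0.32653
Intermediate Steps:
V = 4/7 ≈ 0.57143
n = 0
A(z, D) = 4/7
(A(9, -10) + n)² = (4/7 + 0)² = (4/7)² = 16/49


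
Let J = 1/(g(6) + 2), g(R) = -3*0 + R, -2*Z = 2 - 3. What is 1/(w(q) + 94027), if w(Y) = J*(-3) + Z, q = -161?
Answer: 8/752217 ≈ 1.0635e-5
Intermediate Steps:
Z = ½ (Z = -(2 - 3)/2 = -½*(-1) = ½ ≈ 0.50000)
g(R) = R (g(R) = 0 + R = R)
J = ⅛ (J = 1/(6 + 2) = 1/8 = ⅛ ≈ 0.12500)
w(Y) = ⅛ (w(Y) = (⅛)*(-3) + ½ = -3/8 + ½ = ⅛)
1/(w(q) + 94027) = 1/(⅛ + 94027) = 1/(752217/8) = 8/752217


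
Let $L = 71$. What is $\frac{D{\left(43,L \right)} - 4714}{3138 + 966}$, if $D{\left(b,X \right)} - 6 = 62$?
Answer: $- \frac{2323}{2052} \approx -1.1321$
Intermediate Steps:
$D{\left(b,X \right)} = 68$ ($D{\left(b,X \right)} = 6 + 62 = 68$)
$\frac{D{\left(43,L \right)} - 4714}{3138 + 966} = \frac{68 - 4714}{3138 + 966} = - \frac{4646}{4104} = \left(-4646\right) \frac{1}{4104} = - \frac{2323}{2052}$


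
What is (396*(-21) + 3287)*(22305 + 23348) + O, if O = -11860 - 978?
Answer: -229601775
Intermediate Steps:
O = -12838
(396*(-21) + 3287)*(22305 + 23348) + O = (396*(-21) + 3287)*(22305 + 23348) - 12838 = (-8316 + 3287)*45653 - 12838 = -5029*45653 - 12838 = -229588937 - 12838 = -229601775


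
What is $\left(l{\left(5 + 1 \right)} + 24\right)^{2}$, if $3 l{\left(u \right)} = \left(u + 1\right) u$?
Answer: $1444$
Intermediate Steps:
$l{\left(u \right)} = \frac{u \left(1 + u\right)}{3}$ ($l{\left(u \right)} = \frac{\left(u + 1\right) u}{3} = \frac{\left(1 + u\right) u}{3} = \frac{u \left(1 + u\right)}{3}$)
$\left(l{\left(5 + 1 \right)} + 24\right)^{2} = \left(\frac{\left(5 + 1\right) \left(1 + \left(5 + 1\right)\right)}{3} + 24\right)^{2} = \left(\frac{1}{3} \cdot 6 \left(1 + 6\right) + 24\right)^{2} = \left(\frac{1}{3} \cdot 6 \cdot 7 + 24\right)^{2} = \left(14 + 24\right)^{2} = 38^{2} = 1444$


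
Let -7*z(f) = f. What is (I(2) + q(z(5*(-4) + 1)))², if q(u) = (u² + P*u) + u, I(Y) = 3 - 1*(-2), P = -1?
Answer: 367236/2401 ≈ 152.95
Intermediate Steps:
z(f) = -f/7
I(Y) = 5 (I(Y) = 3 + 2 = 5)
q(u) = u² (q(u) = (u² - u) + u = u²)
(I(2) + q(z(5*(-4) + 1)))² = (5 + (-(5*(-4) + 1)/7)²)² = (5 + (-(-20 + 1)/7)²)² = (5 + (-⅐*(-19))²)² = (5 + (19/7)²)² = (5 + 361/49)² = (606/49)² = 367236/2401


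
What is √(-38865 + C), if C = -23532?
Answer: 3*I*√6933 ≈ 249.79*I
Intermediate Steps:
√(-38865 + C) = √(-38865 - 23532) = √(-62397) = 3*I*√6933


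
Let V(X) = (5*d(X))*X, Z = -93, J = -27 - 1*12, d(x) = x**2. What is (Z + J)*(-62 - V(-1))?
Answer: 7524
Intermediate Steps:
J = -39 (J = -27 - 12 = -39)
V(X) = 5*X**3 (V(X) = (5*X**2)*X = 5*X**3)
(Z + J)*(-62 - V(-1)) = (-93 - 39)*(-62 - 5*(-1)**3) = -132*(-62 - 5*(-1)) = -132*(-62 - 1*(-5)) = -132*(-62 + 5) = -132*(-57) = 7524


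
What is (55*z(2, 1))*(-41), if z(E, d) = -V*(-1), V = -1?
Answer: 2255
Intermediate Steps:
z(E, d) = -1 (z(E, d) = -1*(-1)*(-1) = 1*(-1) = -1)
(55*z(2, 1))*(-41) = (55*(-1))*(-41) = -55*(-41) = 2255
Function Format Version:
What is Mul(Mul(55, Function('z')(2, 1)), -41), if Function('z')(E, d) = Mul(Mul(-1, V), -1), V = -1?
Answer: 2255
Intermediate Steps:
Function('z')(E, d) = -1 (Function('z')(E, d) = Mul(Mul(-1, -1), -1) = Mul(1, -1) = -1)
Mul(Mul(55, Function('z')(2, 1)), -41) = Mul(Mul(55, -1), -41) = Mul(-55, -41) = 2255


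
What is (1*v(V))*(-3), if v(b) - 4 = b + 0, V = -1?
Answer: -9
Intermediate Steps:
v(b) = 4 + b (v(b) = 4 + (b + 0) = 4 + b)
(1*v(V))*(-3) = (1*(4 - 1))*(-3) = (1*3)*(-3) = 3*(-3) = -9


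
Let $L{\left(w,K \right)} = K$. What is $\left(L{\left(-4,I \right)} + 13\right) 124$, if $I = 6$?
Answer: $2356$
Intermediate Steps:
$\left(L{\left(-4,I \right)} + 13\right) 124 = \left(6 + 13\right) 124 = 19 \cdot 124 = 2356$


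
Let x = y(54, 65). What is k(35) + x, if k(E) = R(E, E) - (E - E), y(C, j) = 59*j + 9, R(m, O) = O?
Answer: 3879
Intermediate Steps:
y(C, j) = 9 + 59*j
x = 3844 (x = 9 + 59*65 = 9 + 3835 = 3844)
k(E) = E (k(E) = E - (E - E) = E - 1*0 = E + 0 = E)
k(35) + x = 35 + 3844 = 3879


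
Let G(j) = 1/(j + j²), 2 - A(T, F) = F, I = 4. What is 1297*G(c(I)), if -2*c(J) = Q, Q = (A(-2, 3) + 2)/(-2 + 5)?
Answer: -46692/5 ≈ -9338.4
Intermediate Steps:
A(T, F) = 2 - F
Q = ⅓ (Q = ((2 - 1*3) + 2)/(-2 + 5) = ((2 - 3) + 2)/3 = (-1 + 2)*(⅓) = 1*(⅓) = ⅓ ≈ 0.33333)
c(J) = -⅙ (c(J) = -½*⅓ = -⅙)
1297*G(c(I)) = 1297*(1/((-⅙)*(1 - ⅙))) = 1297*(-6/⅚) = 1297*(-6*6/5) = 1297*(-36/5) = -46692/5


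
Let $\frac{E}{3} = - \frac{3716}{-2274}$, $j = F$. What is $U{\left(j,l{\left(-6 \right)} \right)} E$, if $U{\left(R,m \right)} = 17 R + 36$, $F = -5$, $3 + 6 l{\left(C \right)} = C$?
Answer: $- \frac{91042}{379} \approx -240.22$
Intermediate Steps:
$l{\left(C \right)} = - \frac{1}{2} + \frac{C}{6}$
$j = -5$
$E = \frac{1858}{379}$ ($E = 3 \left(- \frac{3716}{-2274}\right) = 3 \left(\left(-3716\right) \left(- \frac{1}{2274}\right)\right) = 3 \cdot \frac{1858}{1137} = \frac{1858}{379} \approx 4.9024$)
$U{\left(R,m \right)} = 36 + 17 R$
$U{\left(j,l{\left(-6 \right)} \right)} E = \left(36 + 17 \left(-5\right)\right) \frac{1858}{379} = \left(36 - 85\right) \frac{1858}{379} = \left(-49\right) \frac{1858}{379} = - \frac{91042}{379}$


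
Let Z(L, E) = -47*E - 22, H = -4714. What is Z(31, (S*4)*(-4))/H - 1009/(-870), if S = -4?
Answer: 3696263/2050590 ≈ 1.8025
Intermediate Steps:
Z(L, E) = -22 - 47*E
Z(31, (S*4)*(-4))/H - 1009/(-870) = (-22 - 47*(-4*4)*(-4))/(-4714) - 1009/(-870) = (-22 - (-752)*(-4))*(-1/4714) - 1009*(-1/870) = (-22 - 47*64)*(-1/4714) + 1009/870 = (-22 - 3008)*(-1/4714) + 1009/870 = -3030*(-1/4714) + 1009/870 = 1515/2357 + 1009/870 = 3696263/2050590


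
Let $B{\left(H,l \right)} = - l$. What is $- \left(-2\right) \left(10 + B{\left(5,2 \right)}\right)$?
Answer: $16$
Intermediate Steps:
$- \left(-2\right) \left(10 + B{\left(5,2 \right)}\right) = - \left(-2\right) \left(10 - 2\right) = - \left(-2\right) 8 = \left(-1\right) \left(-16\right) = 16$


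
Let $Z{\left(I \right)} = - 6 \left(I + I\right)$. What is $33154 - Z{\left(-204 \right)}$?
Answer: $30706$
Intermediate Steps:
$Z{\left(I \right)} = - 12 I$ ($Z{\left(I \right)} = - 6 \cdot 2 I = - 12 I$)
$33154 - Z{\left(-204 \right)} = 33154 - \left(-12\right) \left(-204\right) = 33154 - 2448 = 30706$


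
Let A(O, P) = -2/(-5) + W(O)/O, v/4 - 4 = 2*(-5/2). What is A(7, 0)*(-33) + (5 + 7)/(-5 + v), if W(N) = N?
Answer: -713/15 ≈ -47.533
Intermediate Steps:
v = -4 (v = 16 + 4*(2*(-5/2)) = 16 + 4*(-5) = 16 - 20 = -4)
A(O, P) = 7/5 (A(O, P) = -2/(-5) + O/O = -2*(-⅕) + 1 = ⅖ + 1 = 7/5)
A(7, 0)*(-33) + (5 + 7)/(-5 + v) = (7/5)*(-33) + (5 + 7)/(-5 - 4) = -231/5 + 12/(-9) = -231/5 + 12*(-⅑) = -231/5 - 4/3 = -713/15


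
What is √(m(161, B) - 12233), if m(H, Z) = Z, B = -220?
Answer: I*√12453 ≈ 111.59*I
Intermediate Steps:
√(m(161, B) - 12233) = √(-220 - 12233) = √(-12453) = I*√12453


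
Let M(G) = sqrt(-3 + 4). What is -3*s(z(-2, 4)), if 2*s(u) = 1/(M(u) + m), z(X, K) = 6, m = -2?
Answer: 3/2 ≈ 1.5000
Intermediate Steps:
M(G) = 1 (M(G) = sqrt(1) = 1)
s(u) = -1/2 (s(u) = 1/(2*(1 - 2)) = (1/2)/(-1) = (1/2)*(-1) = -1/2)
-3*s(z(-2, 4)) = -3*(-1/2) = 3/2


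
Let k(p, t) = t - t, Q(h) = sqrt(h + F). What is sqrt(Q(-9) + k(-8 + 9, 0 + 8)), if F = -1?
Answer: 10**(1/4)*sqrt(I) ≈ 1.2574 + 1.2574*I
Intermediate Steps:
Q(h) = sqrt(-1 + h) (Q(h) = sqrt(h - 1) = sqrt(-1 + h))
k(p, t) = 0
sqrt(Q(-9) + k(-8 + 9, 0 + 8)) = sqrt(sqrt(-1 - 9) + 0) = sqrt(sqrt(-10) + 0) = sqrt(I*sqrt(10) + 0) = sqrt(I*sqrt(10)) = 10**(1/4)*sqrt(I)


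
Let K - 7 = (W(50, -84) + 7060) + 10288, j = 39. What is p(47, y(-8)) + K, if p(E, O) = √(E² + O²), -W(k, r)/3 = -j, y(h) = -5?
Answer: 17472 + √2234 ≈ 17519.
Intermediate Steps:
W(k, r) = 117 (W(k, r) = -(-3)*39 = -3*(-39) = 117)
K = 17472 (K = 7 + ((117 + 7060) + 10288) = 7 + (7177 + 10288) = 7 + 17465 = 17472)
p(47, y(-8)) + K = √(47² + (-5)²) + 17472 = √(2209 + 25) + 17472 = √2234 + 17472 = 17472 + √2234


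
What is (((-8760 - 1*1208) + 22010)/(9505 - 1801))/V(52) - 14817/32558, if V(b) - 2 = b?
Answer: -53444867/125413416 ≈ -0.42615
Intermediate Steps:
V(b) = 2 + b
(((-8760 - 1*1208) + 22010)/(9505 - 1801))/V(52) - 14817/32558 = (((-8760 - 1*1208) + 22010)/(9505 - 1801))/(2 + 52) - 14817/32558 = (((-8760 - 1208) + 22010)/7704)/54 - 14817*1/32558 = ((-9968 + 22010)*(1/7704))*(1/54) - 14817/32558 = (12042*(1/7704))*(1/54) - 14817/32558 = (669/428)*(1/54) - 14817/32558 = 223/7704 - 14817/32558 = -53444867/125413416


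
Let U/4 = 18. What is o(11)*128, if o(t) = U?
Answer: 9216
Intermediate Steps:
U = 72 (U = 4*18 = 72)
o(t) = 72
o(11)*128 = 72*128 = 9216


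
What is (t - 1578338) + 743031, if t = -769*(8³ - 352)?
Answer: -958347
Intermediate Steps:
t = -123040 (t = -769*(512 - 352) = -769*160 = -123040)
(t - 1578338) + 743031 = (-123040 - 1578338) + 743031 = -1701378 + 743031 = -958347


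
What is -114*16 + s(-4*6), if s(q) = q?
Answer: -1848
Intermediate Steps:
-114*16 + s(-4*6) = -114*16 - 4*6 = -1824 - 24 = -1848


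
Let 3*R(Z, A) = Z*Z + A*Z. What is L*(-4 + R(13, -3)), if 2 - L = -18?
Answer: 2360/3 ≈ 786.67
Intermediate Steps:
L = 20 (L = 2 - 1*(-18) = 2 + 18 = 20)
R(Z, A) = Z**2/3 + A*Z/3 (R(Z, A) = (Z*Z + A*Z)/3 = (Z**2 + A*Z)/3 = Z**2/3 + A*Z/3)
L*(-4 + R(13, -3)) = 20*(-4 + (1/3)*13*(-3 + 13)) = 20*(-4 + (1/3)*13*10) = 20*(-4 + 130/3) = 20*(118/3) = 2360/3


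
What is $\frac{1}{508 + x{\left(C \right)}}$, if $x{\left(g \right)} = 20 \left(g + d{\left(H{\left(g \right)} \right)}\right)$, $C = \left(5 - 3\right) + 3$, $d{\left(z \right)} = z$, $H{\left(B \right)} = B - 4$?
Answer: $\frac{1}{628} \approx 0.0015924$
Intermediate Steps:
$H{\left(B \right)} = -4 + B$
$C = 5$ ($C = 2 + 3 = 5$)
$x{\left(g \right)} = -80 + 40 g$ ($x{\left(g \right)} = 20 \left(g + \left(-4 + g\right)\right) = 20 \left(-4 + 2 g\right) = -80 + 40 g$)
$\frac{1}{508 + x{\left(C \right)}} = \frac{1}{508 + \left(-80 + 40 \cdot 5\right)} = \frac{1}{508 + \left(-80 + 200\right)} = \frac{1}{508 + 120} = \frac{1}{628}$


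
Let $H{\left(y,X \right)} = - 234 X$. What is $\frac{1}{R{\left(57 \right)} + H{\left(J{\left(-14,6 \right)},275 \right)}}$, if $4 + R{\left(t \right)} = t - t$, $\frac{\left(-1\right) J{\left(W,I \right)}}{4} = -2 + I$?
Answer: $- \frac{1}{64354} \approx -1.5539 \cdot 10^{-5}$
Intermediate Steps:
$J{\left(W,I \right)} = 8 - 4 I$ ($J{\left(W,I \right)} = - 4 \left(-2 + I\right) = 8 - 4 I$)
$R{\left(t \right)} = -4$ ($R{\left(t \right)} = -4 + \left(t - t\right) = -4 + 0 = -4$)
$\frac{1}{R{\left(57 \right)} + H{\left(J{\left(-14,6 \right)},275 \right)}} = \frac{1}{-4 - 64350} = \frac{1}{-64354} = - \frac{1}{64354}$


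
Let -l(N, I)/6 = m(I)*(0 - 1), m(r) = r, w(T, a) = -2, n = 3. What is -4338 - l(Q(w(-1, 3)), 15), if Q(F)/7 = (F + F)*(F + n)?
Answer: -4428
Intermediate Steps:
Q(F) = 14*F*(3 + F) (Q(F) = 7*((F + F)*(F + 3)) = 7*((2*F)*(3 + F)) = 7*(2*F*(3 + F)) = 14*F*(3 + F))
l(N, I) = 6*I (l(N, I) = -6*I*(0 - 1) = -6*I*(-1) = -(-6)*I = 6*I)
-4338 - l(Q(w(-1, 3)), 15) = -4338 - 6*15 = -4338 - 1*90 = -4338 - 90 = -4428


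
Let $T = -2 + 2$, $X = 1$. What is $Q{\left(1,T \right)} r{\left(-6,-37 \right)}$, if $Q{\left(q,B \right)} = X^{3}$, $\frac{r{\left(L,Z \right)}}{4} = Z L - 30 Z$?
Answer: $5328$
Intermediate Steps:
$r{\left(L,Z \right)} = - 120 Z + 4 L Z$ ($r{\left(L,Z \right)} = 4 \left(Z L - 30 Z\right) = 4 \left(L Z - 30 Z\right) = 4 \left(- 30 Z + L Z\right) = - 120 Z + 4 L Z$)
$T = 0$
$Q{\left(q,B \right)} = 1$ ($Q{\left(q,B \right)} = 1^{3} = 1$)
$Q{\left(1,T \right)} r{\left(-6,-37 \right)} = 1 \cdot 4 \left(-37\right) \left(-30 - 6\right) = 1 \cdot 4 \left(-37\right) \left(-36\right) = 1 \cdot 5328 = 5328$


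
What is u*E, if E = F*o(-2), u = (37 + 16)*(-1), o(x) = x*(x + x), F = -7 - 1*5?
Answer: 5088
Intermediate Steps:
F = -12 (F = -7 - 5 = -12)
o(x) = 2*x² (o(x) = x*(2*x) = 2*x²)
u = -53 (u = 53*(-1) = -53)
E = -96 (E = -24*(-2)² = -24*4 = -12*8 = -96)
u*E = -53*(-96) = 5088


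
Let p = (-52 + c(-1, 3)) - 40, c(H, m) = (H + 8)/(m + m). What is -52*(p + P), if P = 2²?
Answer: 13546/3 ≈ 4515.3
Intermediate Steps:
c(H, m) = (8 + H)/(2*m) (c(H, m) = (8 + H)/((2*m)) = (8 + H)*(1/(2*m)) = (8 + H)/(2*m))
P = 4
p = -545/6 (p = (-52 + (½)*(8 - 1)/3) - 40 = (-52 + (½)*(⅓)*7) - 40 = (-52 + 7/6) - 40 = -305/6 - 40 = -545/6 ≈ -90.833)
-52*(p + P) = -52*(-545/6 + 4) = -52*(-521/6) = 13546/3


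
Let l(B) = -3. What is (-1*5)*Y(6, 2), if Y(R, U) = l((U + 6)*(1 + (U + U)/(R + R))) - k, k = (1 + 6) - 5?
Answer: 25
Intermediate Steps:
k = 2 (k = 7 - 5 = 2)
Y(R, U) = -5 (Y(R, U) = -3 - 1*2 = -3 - 2 = -5)
(-1*5)*Y(6, 2) = -1*5*(-5) = -5*(-5) = 25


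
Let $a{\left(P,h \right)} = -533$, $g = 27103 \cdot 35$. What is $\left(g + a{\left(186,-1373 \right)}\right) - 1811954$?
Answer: $-863882$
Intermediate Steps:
$g = 948605$
$\left(g + a{\left(186,-1373 \right)}\right) - 1811954 = \left(948605 - 533\right) - 1811954 = 948072 - 1811954 = -863882$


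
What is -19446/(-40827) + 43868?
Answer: 597006094/13609 ≈ 43869.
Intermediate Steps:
-19446/(-40827) + 43868 = -19446*(-1/40827) + 43868 = 6482/13609 + 43868 = 597006094/13609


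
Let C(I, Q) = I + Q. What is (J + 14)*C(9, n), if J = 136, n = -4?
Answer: 750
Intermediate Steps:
(J + 14)*C(9, n) = (136 + 14)*(9 - 4) = 150*5 = 750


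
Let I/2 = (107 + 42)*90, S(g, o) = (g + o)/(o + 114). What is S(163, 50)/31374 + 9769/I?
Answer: 465467593/1277758440 ≈ 0.36428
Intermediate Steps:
S(g, o) = (g + o)/(114 + o)
I = 26820 (I = 2*((107 + 42)*90) = 2*(149*90) = 2*13410 = 26820)
S(163, 50)/31374 + 9769/I = ((163 + 50)/(114 + 50))/31374 + 9769/26820 = (213/164)*(1/31374) + 9769*(1/26820) = ((1/164)*213)*(1/31374) + 9769/26820 = (213/164)*(1/31374) + 9769/26820 = 71/1715112 + 9769/26820 = 465467593/1277758440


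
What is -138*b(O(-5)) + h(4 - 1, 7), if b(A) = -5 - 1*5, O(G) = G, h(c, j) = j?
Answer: 1387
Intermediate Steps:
b(A) = -10 (b(A) = -5 - 5 = -10)
-138*b(O(-5)) + h(4 - 1, 7) = -138*(-10) + 7 = 1380 + 7 = 1387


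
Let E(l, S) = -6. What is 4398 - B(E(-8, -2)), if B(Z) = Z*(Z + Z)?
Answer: 4326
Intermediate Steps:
B(Z) = 2*Z**2 (B(Z) = Z*(2*Z) = 2*Z**2)
4398 - B(E(-8, -2)) = 4398 - 2*(-6)**2 = 4398 - 2*36 = 4398 - 1*72 = 4398 - 72 = 4326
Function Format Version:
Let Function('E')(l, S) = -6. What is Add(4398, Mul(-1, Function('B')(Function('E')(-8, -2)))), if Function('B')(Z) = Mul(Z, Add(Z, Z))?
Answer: 4326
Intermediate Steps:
Function('B')(Z) = Mul(2, Pow(Z, 2)) (Function('B')(Z) = Mul(Z, Mul(2, Z)) = Mul(2, Pow(Z, 2)))
Add(4398, Mul(-1, Function('B')(Function('E')(-8, -2)))) = Add(4398, Mul(-1, Mul(2, Pow(-6, 2)))) = Add(4398, Mul(-1, Mul(2, 36))) = Add(4398, Mul(-1, 72)) = Add(4398, -72) = 4326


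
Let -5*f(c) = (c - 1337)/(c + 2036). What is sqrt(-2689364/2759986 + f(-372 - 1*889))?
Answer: 2*I*sqrt(86918943657171110)/1069494575 ≈ 0.55133*I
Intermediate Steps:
f(c) = -(-1337 + c)/(5*(2036 + c)) (f(c) = -(c - 1337)/(5*(c + 2036)) = -(-1337 + c)/(5*(2036 + c)))
sqrt(-2689364/2759986 + f(-372 - 1*889)) = sqrt(-2689364/2759986 + (1337 - (-372 - 1*889))/(5*(2036 + (-372 - 1*889)))) = sqrt(-2689364*1/2759986 + (1337 - (-372 - 889))/(5*(2036 + (-372 - 889)))) = sqrt(-1344682/1379993 + (1337 - 1*(-1261))/(5*(2036 - 1261))) = sqrt(-1344682/1379993 + (1/5)*(1337 + 1261)/775) = sqrt(-1344682/1379993 + (1/5)*(1/775)*2598) = sqrt(-1344682/1379993 + 2598/3875) = sqrt(-1625420936/5347472875) = 2*I*sqrt(86918943657171110)/1069494575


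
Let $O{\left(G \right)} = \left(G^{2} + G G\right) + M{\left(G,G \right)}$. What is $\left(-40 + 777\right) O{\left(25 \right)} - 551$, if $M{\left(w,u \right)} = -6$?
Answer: $916277$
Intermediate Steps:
$O{\left(G \right)} = -6 + 2 G^{2}$ ($O{\left(G \right)} = \left(G^{2} + G G\right) - 6 = \left(G^{2} + G^{2}\right) - 6 = 2 G^{2} - 6 = -6 + 2 G^{2}$)
$\left(-40 + 777\right) O{\left(25 \right)} - 551 = \left(-40 + 777\right) \left(-6 + 2 \cdot 25^{2}\right) - 551 = 737 \left(-6 + 2 \cdot 625\right) - 551 = 737 \left(-6 + 1250\right) - 551 = 737 \cdot 1244 - 551 = 916828 - 551 = 916277$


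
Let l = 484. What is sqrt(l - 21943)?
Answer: I*sqrt(21459) ≈ 146.49*I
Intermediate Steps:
sqrt(l - 21943) = sqrt(484 - 21943) = sqrt(-21459) = I*sqrt(21459)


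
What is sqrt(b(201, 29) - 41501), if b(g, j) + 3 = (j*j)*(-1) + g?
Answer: 4*I*sqrt(2634) ≈ 205.29*I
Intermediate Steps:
b(g, j) = -3 + g - j**2 (b(g, j) = -3 + ((j*j)*(-1) + g) = -3 + (j**2*(-1) + g) = -3 + (-j**2 + g) = -3 + (g - j**2) = -3 + g - j**2)
sqrt(b(201, 29) - 41501) = sqrt((-3 + 201 - 1*29**2) - 41501) = sqrt((-3 + 201 - 1*841) - 41501) = sqrt((-3 + 201 - 841) - 41501) = sqrt(-643 - 41501) = sqrt(-42144) = 4*I*sqrt(2634)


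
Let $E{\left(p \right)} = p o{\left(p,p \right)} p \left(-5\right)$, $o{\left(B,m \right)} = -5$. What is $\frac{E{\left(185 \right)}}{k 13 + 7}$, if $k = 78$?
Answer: $\frac{855625}{1021} \approx 838.03$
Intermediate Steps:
$E{\left(p \right)} = 25 p^{2}$ ($E{\left(p \right)} = p \left(- 5 p\right) \left(-5\right) = - 5 p^{2} \left(-5\right) = 25 p^{2}$)
$\frac{E{\left(185 \right)}}{k 13 + 7} = \frac{25 \cdot 185^{2}}{78 \cdot 13 + 7} = \frac{25 \cdot 34225}{1014 + 7} = \frac{855625}{1021}$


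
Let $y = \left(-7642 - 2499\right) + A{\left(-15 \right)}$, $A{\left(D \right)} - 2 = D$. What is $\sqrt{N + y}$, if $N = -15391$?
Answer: $i \sqrt{25545} \approx 159.83 i$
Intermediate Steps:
$A{\left(D \right)} = 2 + D$
$y = -10154$ ($y = \left(-7642 - 2499\right) + \left(2 - 15\right) = \left(-7642 - 2499\right) - 13 = -10141 - 13 = -10154$)
$\sqrt{N + y} = \sqrt{-15391 - 10154} = \sqrt{-25545} = i \sqrt{25545}$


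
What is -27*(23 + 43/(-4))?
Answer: -1323/4 ≈ -330.75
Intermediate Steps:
-27*(23 + 43/(-4)) = -27*(23 + 43*(-1/4)) = -27*(23 - 43/4) = -27*49/4 = -1323/4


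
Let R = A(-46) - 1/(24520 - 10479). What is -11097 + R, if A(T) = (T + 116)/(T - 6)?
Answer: -4051628863/365066 ≈ -11098.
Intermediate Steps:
A(T) = (116 + T)/(-6 + T)
R = -491461/365066 (R = (116 - 46)/(-6 - 46) - 1/(24520 - 10479) = 70/(-52) - 1/14041 = -1/52*70 - 1*1/14041 = -35/26 - 1/14041 = -491461/365066 ≈ -1.3462)
-11097 + R = -11097 - 491461/365066 = -4051628863/365066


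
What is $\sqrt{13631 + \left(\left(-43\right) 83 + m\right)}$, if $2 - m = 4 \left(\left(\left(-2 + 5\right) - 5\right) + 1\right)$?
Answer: $2 \sqrt{2517} \approx 100.34$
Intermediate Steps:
$m = 6$ ($m = 2 - 4 \left(\left(\left(-2 + 5\right) - 5\right) + 1\right) = 2 - 4 \left(\left(3 - 5\right) + 1\right) = 2 - 4 \left(-2 + 1\right) = 2 - 4 \left(-1\right) = 2 - -4 = 2 + 4 = 6$)
$\sqrt{13631 + \left(\left(-43\right) 83 + m\right)} = \sqrt{13631 + \left(\left(-43\right) 83 + 6\right)} = \sqrt{13631 + \left(-3569 + 6\right)} = \sqrt{13631 - 3563} = \sqrt{10068} = 2 \sqrt{2517}$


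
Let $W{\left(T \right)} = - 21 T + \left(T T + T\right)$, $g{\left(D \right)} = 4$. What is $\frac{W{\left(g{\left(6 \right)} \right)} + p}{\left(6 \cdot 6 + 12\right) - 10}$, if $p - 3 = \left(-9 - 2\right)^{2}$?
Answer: $\frac{30}{19} \approx 1.5789$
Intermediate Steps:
$p = 124$ ($p = 3 + \left(-9 - 2\right)^{2} = 3 + \left(-11\right)^{2} = 3 + 121 = 124$)
$W{\left(T \right)} = T^{2} - 20 T$ ($W{\left(T \right)} = - 21 T + \left(T^{2} + T\right) = - 21 T + \left(T + T^{2}\right) = T^{2} - 20 T$)
$\frac{W{\left(g{\left(6 \right)} \right)} + p}{\left(6 \cdot 6 + 12\right) - 10} = \frac{4 \left(-20 + 4\right) + 124}{\left(6 \cdot 6 + 12\right) - 10} = \frac{4 \left(-16\right) + 124}{\left(36 + 12\right) - 10} = \frac{-64 + 124}{48 - 10} = \frac{60}{38} = 60 \cdot \frac{1}{38} = \frac{30}{19}$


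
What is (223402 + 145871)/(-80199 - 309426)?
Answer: -123091/129875 ≈ -0.94777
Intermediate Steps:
(223402 + 145871)/(-80199 - 309426) = 369273/(-389625) = 369273*(-1/389625) = -123091/129875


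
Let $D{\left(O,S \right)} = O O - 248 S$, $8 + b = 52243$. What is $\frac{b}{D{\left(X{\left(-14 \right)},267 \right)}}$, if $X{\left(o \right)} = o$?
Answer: $- \frac{10447}{13204} \approx -0.7912$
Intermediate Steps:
$b = 52235$ ($b = -8 + 52243 = 52235$)
$D{\left(O,S \right)} = O^{2} - 248 S$
$\frac{b}{D{\left(X{\left(-14 \right)},267 \right)}} = \frac{52235}{\left(-14\right)^{2} - 66216} = \frac{52235}{196 - 66216} = \frac{52235}{-66020} = 52235 \left(- \frac{1}{66020}\right) = - \frac{10447}{13204}$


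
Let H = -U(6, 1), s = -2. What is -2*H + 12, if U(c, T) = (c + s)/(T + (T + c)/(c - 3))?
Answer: 72/5 ≈ 14.400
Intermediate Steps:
U(c, T) = (-2 + c)/(T + (T + c)/(-3 + c)) (U(c, T) = (c - 2)/(T + (T + c)/(c - 3)) = (-2 + c)/(T + (T + c)/(-3 + c)))
H = -6/5 (H = -(6 + 6**2 - 5*6)/(6 - 2*1 + 1*6) = -(6 + 36 - 30)/(6 - 2 + 6) = -12/10 = -1*6/5 = -6/5 ≈ -1.2000)
-2*H + 12 = -2*(-6/5) + 12 = 12/5 + 12 = 72/5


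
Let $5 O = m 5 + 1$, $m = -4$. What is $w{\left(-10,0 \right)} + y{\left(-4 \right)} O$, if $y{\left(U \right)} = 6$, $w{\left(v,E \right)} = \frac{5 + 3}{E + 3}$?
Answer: $- \frac{302}{15} \approx -20.133$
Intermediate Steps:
$O = - \frac{19}{5}$ ($O = \frac{\left(-4\right) 5 + 1}{5} = \frac{-20 + 1}{5} = \frac{1}{5} \left(-19\right) = - \frac{19}{5} \approx -3.8$)
$w{\left(v,E \right)} = \frac{8}{3 + E}$
$w{\left(-10,0 \right)} + y{\left(-4 \right)} O = \frac{8}{3 + 0} + 6 \left(- \frac{19}{5}\right) = \frac{8}{3} - \frac{114}{5} = - \frac{302}{15}$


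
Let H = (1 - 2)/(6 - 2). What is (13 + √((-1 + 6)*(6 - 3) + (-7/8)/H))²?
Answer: (26 + √74)²/4 ≈ 299.33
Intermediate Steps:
H = -¼ (H = -1/4 = -1*¼ = -¼ ≈ -0.25000)
(13 + √((-1 + 6)*(6 - 3) + (-7/8)/H))² = (13 + √((-1 + 6)*(6 - 3) + (-7/8)/(-¼)))² = (13 + √(5*3 - 7*⅛*(-4)))² = (13 + √(15 - 7/8*(-4)))² = (13 + √(15 + 7/2))² = (13 + √(37/2))² = (13 + √74/2)²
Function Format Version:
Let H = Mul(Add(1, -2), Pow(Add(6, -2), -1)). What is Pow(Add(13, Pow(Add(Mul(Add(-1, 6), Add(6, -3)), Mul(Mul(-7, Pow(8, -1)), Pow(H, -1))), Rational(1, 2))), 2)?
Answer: Mul(Rational(1, 4), Pow(Add(26, Pow(74, Rational(1, 2))), 2)) ≈ 299.33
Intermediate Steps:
H = Rational(-1, 4) (H = Mul(-1, Pow(4, -1)) = Mul(-1, Rational(1, 4)) = Rational(-1, 4) ≈ -0.25000)
Pow(Add(13, Pow(Add(Mul(Add(-1, 6), Add(6, -3)), Mul(Mul(-7, Pow(8, -1)), Pow(H, -1))), Rational(1, 2))), 2) = Pow(Add(13, Pow(Add(Mul(Add(-1, 6), Add(6, -3)), Mul(Mul(-7, Pow(8, -1)), Pow(Rational(-1, 4), -1))), Rational(1, 2))), 2) = Pow(Add(13, Pow(Add(Mul(5, 3), Mul(Mul(-7, Rational(1, 8)), -4)), Rational(1, 2))), 2) = Pow(Add(13, Pow(Add(15, Mul(Rational(-7, 8), -4)), Rational(1, 2))), 2) = Pow(Add(13, Pow(Add(15, Rational(7, 2)), Rational(1, 2))), 2) = Pow(Add(13, Pow(Rational(37, 2), Rational(1, 2))), 2) = Pow(Add(13, Mul(Rational(1, 2), Pow(74, Rational(1, 2)))), 2)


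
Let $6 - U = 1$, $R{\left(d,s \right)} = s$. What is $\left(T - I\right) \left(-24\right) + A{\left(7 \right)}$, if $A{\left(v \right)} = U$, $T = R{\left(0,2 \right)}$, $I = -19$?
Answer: $-499$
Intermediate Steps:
$T = 2$
$U = 5$ ($U = 6 - 1 = 5$)
$A{\left(v \right)} = 5$
$\left(T - I\right) \left(-24\right) + A{\left(7 \right)} = \left(2 - -19\right) \left(-24\right) + 5 = \left(2 + 19\right) \left(-24\right) + 5 = 21 \left(-24\right) + 5 = -504 + 5 = -499$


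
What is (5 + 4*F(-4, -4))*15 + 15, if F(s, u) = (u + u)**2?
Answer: 3930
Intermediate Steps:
F(s, u) = 4*u**2 (F(s, u) = (2*u)**2 = 4*u**2)
(5 + 4*F(-4, -4))*15 + 15 = (5 + 4*(4*(-4)**2))*15 + 15 = (5 + 4*(4*16))*15 + 15 = (5 + 4*64)*15 + 15 = (5 + 256)*15 + 15 = 261*15 + 15 = 3915 + 15 = 3930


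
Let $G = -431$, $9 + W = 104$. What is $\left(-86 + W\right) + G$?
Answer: $-422$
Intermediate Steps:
$W = 95$ ($W = -9 + 104 = 95$)
$\left(-86 + W\right) + G = \left(-86 + 95\right) - 431 = 9 - 431 = -422$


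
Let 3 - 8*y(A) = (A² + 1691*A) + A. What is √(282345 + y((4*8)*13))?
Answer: √2763670/4 ≈ 415.61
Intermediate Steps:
y(A) = 3/8 - 423*A/2 - A²/8 (y(A) = 3/8 - ((A² + 1691*A) + A)/8 = 3/8 - (A² + 1692*A)/8 = 3/8 + (-423*A/2 - A²/8) = 3/8 - 423*A/2 - A²/8)
√(282345 + y((4*8)*13)) = √(282345 + (3/8 - 423*4*8*13/2 - ((4*8)*13)²/8)) = √(282345 + (3/8 - 6768*13 - (32*13)²/8)) = √(282345 + (3/8 - 423/2*416 - ⅛*416²)) = √(282345 + (3/8 - 87984 - ⅛*173056)) = √(282345 + (3/8 - 87984 - 21632)) = √(282345 - 876925/8) = √(1381835/8) = √2763670/4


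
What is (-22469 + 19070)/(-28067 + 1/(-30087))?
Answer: 102265713/844451830 ≈ 0.12110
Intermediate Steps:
(-22469 + 19070)/(-28067 + 1/(-30087)) = -3399/(-28067 - 1/30087) = -3399/(-844451830/30087) = -3399*(-30087/844451830) = 102265713/844451830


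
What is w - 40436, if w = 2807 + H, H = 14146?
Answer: -23483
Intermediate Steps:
w = 16953 (w = 2807 + 14146 = 16953)
w - 40436 = 16953 - 40436 = -23483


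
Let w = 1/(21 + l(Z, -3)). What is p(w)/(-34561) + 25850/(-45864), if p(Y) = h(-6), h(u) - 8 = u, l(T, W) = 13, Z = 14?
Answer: -446746789/792552852 ≈ -0.56368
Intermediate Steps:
h(u) = 8 + u
w = 1/34 (w = 1/(21 + 13) = 1/34 ≈ 0.029412)
p(Y) = 2 (p(Y) = 8 - 6 = 2)
p(w)/(-34561) + 25850/(-45864) = 2/(-34561) + 25850/(-45864) = 2*(-1/34561) + 25850*(-1/45864) = -2/34561 - 12925/22932 = -446746789/792552852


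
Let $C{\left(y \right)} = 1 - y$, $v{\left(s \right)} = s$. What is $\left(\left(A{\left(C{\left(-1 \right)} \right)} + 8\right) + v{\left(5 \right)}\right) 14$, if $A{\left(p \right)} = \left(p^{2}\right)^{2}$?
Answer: $406$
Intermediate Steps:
$A{\left(p \right)} = p^{4}$
$\left(\left(A{\left(C{\left(-1 \right)} \right)} + 8\right) + v{\left(5 \right)}\right) 14 = \left(\left(\left(1 - -1\right)^{4} + 8\right) + 5\right) 14 = \left(\left(\left(1 + 1\right)^{4} + 8\right) + 5\right) 14 = \left(\left(2^{4} + 8\right) + 5\right) 14 = \left(\left(16 + 8\right) + 5\right) 14 = \left(24 + 5\right) 14 = 29 \cdot 14 = 406$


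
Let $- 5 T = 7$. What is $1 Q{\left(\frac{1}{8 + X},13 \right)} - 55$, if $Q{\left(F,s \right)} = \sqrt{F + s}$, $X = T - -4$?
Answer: $-55 + \frac{\sqrt{36782}}{53} \approx -51.381$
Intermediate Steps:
$T = - \frac{7}{5}$ ($T = \left(- \frac{1}{5}\right) 7 = - \frac{7}{5} \approx -1.4$)
$X = \frac{13}{5}$ ($X = - \frac{7}{5} - -4 = - \frac{7}{5} + 4 = \frac{13}{5} \approx 2.6$)
$1 Q{\left(\frac{1}{8 + X},13 \right)} - 55 = 1 \sqrt{\frac{1}{8 + \frac{13}{5}} + 13} - 55 = 1 \sqrt{\frac{1}{\frac{53}{5}} + 13} - 55 = 1 \sqrt{\frac{5}{53} + 13} - 55 = 1 \sqrt{\frac{694}{53}} - 55 = 1 \frac{\sqrt{36782}}{53} - 55 = \frac{\sqrt{36782}}{53} - 55 = -55 + \frac{\sqrt{36782}}{53}$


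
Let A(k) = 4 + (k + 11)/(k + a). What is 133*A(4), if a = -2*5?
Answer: 399/2 ≈ 199.50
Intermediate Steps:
a = -10
A(k) = 4 + (11 + k)/(-10 + k) (A(k) = 4 + (k + 11)/(k - 10) = 4 + (11 + k)/(-10 + k))
133*A(4) = 133*((-29 + 5*4)/(-10 + 4)) = 133*((-29 + 20)/(-6)) = 133*(-⅙*(-9)) = 133*(3/2) = 399/2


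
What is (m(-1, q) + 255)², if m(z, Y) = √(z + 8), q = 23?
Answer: (255 + √7)² ≈ 66381.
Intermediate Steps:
m(z, Y) = √(8 + z)
(m(-1, q) + 255)² = (√(8 - 1) + 255)² = (√7 + 255)² = (255 + √7)²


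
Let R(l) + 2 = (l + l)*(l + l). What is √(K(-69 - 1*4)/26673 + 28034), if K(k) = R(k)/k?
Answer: 4*√6642848792405643/1947129 ≈ 167.43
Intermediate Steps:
R(l) = -2 + 4*l² (R(l) = -2 + (l + l)*(l + l) = -2 + (2*l)*(2*l) = -2 + 4*l²)
K(k) = (-2 + 4*k²)/k
√(K(-69 - 1*4)/26673 + 28034) = √((-2/(-69 - 1*4) + 4*(-69 - 1*4))/26673 + 28034) = √((-2/(-69 - 4) + 4*(-69 - 4))*(1/26673) + 28034) = √((-2/(-73) + 4*(-73))*(1/26673) + 28034) = √((-2*(-1/73) - 292)*(1/26673) + 28034) = √((2/73 - 292)*(1/26673) + 28034) = √(-21314/73*1/26673 + 28034) = √(-21314/1947129 + 28034) = √(54585793072/1947129) = 4*√6642848792405643/1947129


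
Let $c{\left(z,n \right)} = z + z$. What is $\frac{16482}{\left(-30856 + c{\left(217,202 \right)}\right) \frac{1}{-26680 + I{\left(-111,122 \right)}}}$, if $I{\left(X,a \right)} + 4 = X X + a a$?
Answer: $- \frac{104721}{371} \approx -282.27$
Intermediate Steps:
$c{\left(z,n \right)} = 2 z$
$I{\left(X,a \right)} = -4 + X^{2} + a^{2}$ ($I{\left(X,a \right)} = -4 + \left(X X + a a\right) = -4 + \left(X^{2} + a^{2}\right) = -4 + X^{2} + a^{2}$)
$\frac{16482}{\left(-30856 + c{\left(217,202 \right)}\right) \frac{1}{-26680 + I{\left(-111,122 \right)}}} = \frac{16482}{\left(-30856 + 2 \cdot 217\right) \frac{1}{-26680 + \left(-4 + \left(-111\right)^{2} + 122^{2}\right)}} = \frac{16482}{\left(-30856 + 434\right) \frac{1}{-26680 + \left(-4 + 12321 + 14884\right)}} = \frac{16482}{\left(-30422\right) \frac{1}{-26680 + 27201}} = \frac{16482}{\left(-30422\right) \frac{1}{521}} = \frac{16482}{- \frac{30422}{521}} = 16482 \left(- \frac{521}{30422}\right) = - \frac{104721}{371}$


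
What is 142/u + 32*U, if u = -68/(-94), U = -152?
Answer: -79351/17 ≈ -4667.7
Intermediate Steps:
u = 34/47 (u = -68*(-1/94) = 34/47 ≈ 0.72340)
142/u + 32*U = 142/(34/47) + 32*(-152) = 142*(47/34) - 4864 = 3337/17 - 4864 = -79351/17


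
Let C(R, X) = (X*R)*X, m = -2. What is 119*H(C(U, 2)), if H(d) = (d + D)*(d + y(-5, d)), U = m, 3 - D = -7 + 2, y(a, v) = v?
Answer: 0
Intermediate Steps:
D = 8 (D = 3 - (-7 + 2) = 3 - 1*(-5) = 3 + 5 = 8)
U = -2
C(R, X) = R*X² (C(R, X) = (R*X)*X = R*X²)
H(d) = 2*d*(8 + d) (H(d) = (d + 8)*(d + d) = (8 + d)*(2*d) = 2*d*(8 + d))
119*H(C(U, 2)) = 119*(2*(-2*2²)*(8 - 2*2²)) = 119*(2*(-2*4)*(8 - 2*4)) = 119*(2*(-8)*(8 - 8)) = 119*(2*(-8)*0) = 119*0 = 0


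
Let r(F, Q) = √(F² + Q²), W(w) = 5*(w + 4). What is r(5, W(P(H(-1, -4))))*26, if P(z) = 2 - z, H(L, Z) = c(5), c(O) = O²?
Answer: 130*√362 ≈ 2473.4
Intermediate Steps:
H(L, Z) = 25 (H(L, Z) = 5² = 25)
W(w) = 20 + 5*w (W(w) = 5*(4 + w) = 20 + 5*w)
r(5, W(P(H(-1, -4))))*26 = √(5² + (20 + 5*(2 - 1*25))²)*26 = √(25 + (20 + 5*(2 - 25))²)*26 = √(25 + (20 + 5*(-23))²)*26 = √(25 + (20 - 115)²)*26 = √(25 + (-95)²)*26 = √(25 + 9025)*26 = √9050*26 = (5*√362)*26 = 130*√362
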